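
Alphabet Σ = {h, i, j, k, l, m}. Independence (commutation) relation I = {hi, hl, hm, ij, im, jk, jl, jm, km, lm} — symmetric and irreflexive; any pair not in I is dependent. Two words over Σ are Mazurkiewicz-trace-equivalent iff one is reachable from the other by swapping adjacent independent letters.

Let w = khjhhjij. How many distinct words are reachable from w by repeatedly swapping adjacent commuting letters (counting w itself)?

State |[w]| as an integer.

drop 0:k onto floor
drop 1:h onto {0:k}
drop 2:j onto {1:h}
drop 3:h onto {2:j}
drop 4:h onto {3:h}
drop 5:j onto {4:h}
drop 6:i onto {0:k}
drop 7:j onto {5:j}
ground layer = {0:k}
drop-orders for the pieces not yet dropped (sum over which currently-grounded one goes next):
  1 to go: {6} 1  {7} 1
  2 to go: {5,7} 1  {6,7} 2
  3 to go: {4,5,7} 1  {5,6,7} 3
  4 to go: {3,4,5,7} 1  {4,5,6,7} 4
  5 to go: {2,3,4,5,7} 1  {3,4,5,6,7} 5
  6 to go: {1,2,3,4,5,7} 1  {2,3,4,5,6,7} 6
  if 0:k drops first: 7 orders

7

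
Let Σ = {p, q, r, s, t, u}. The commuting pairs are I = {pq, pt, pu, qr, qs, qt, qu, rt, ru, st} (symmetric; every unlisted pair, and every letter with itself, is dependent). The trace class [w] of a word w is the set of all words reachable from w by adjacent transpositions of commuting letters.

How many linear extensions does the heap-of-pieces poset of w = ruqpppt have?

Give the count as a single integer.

#0=r has no predecessor
#1=u has no predecessor
#2=q has no predecessor
#3=p depends on [0:r]
#4=p depends on [3:p]
#5=p depends on [4:p]
#6=t depends on [1:u]
sources: [0:r, 1:u, 2:q]
N(rest) = Σ N(rest − s) over sources s of rest; N(one piece) = 1:
  size 1 → [2]=1  [5]=1  [6]=1
  size 2 → [1,6]=1  [2,5]=2  [2,6]=2  [4,5]=1  [5,6]=2
  size 3 → [1,2,6]=3  [1,5,6]=3  [2,4,5]=3  [2,5,6]=6  [3,4,5]=1  [4,5,6]=3
  size 4 → [0,3,4,5]=1  [1,2,5,6]=12  [1,4,5,6]=6  [2,3,4,5]=4  [2,4,5,6]=12  [3,4,5,6]=4
  size 5 → [0,2,3,4,5]=5  [0,3,4,5,6]=5  [1,2,4,5,6]=30  [1,3,4,5,6]=10  [2,3,4,5,6]=20
  first=0(r) contributes 60
  first=1(u) contributes 30
  first=2(q) contributes 15
|[w]| = 105

105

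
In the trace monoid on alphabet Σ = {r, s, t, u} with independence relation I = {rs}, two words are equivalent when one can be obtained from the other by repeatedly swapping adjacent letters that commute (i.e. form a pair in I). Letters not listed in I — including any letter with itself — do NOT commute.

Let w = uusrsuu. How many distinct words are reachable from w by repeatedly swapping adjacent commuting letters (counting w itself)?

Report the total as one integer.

piece 0:u — minimal
piece 1:u rests on {0:u}
piece 2:s rests on {1:u}
piece 3:r rests on {1:u}
piece 4:s rests on {2:s}
piece 5:u rests on {3:r, 4:s}
piece 6:u rests on {5:u}
minimal pieces: {0:u}
ways to finish when only these pieces remain (= sum over removing one remaining piece with nothing left below it):
  1 left: {6}→1
  2 left: {5,6}→1
  3 left: {3,5,6}→1  {4,5,6}→1
  4 left: {2,4,5,6}→1  {3,4,5,6}→2
  5 left: {2,3,4,5,6}→3
  placing 0:u first → 3 extensions

3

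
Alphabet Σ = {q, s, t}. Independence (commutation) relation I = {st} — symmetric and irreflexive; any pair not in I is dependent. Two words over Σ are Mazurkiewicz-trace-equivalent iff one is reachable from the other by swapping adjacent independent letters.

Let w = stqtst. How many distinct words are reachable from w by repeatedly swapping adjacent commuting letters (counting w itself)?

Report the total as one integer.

6

#0=s has no predecessor
#1=t has no predecessor
#2=q depends on [0:s, 1:t]
#3=t depends on [2:q]
#4=s depends on [2:q]
#5=t depends on [3:t]
sources: [0:s, 1:t]
N(rest) = Σ N(rest − s) over sources s of rest; N(one piece) = 1:
  size 1 → [4]=1  [5]=1
  size 2 → [3,5]=1  [4,5]=2
  size 3 → [3,4,5]=3
  size 4 → [2,3,4,5]=3
  first=0(s) contributes 3
  first=1(t) contributes 3
|[w]| = 6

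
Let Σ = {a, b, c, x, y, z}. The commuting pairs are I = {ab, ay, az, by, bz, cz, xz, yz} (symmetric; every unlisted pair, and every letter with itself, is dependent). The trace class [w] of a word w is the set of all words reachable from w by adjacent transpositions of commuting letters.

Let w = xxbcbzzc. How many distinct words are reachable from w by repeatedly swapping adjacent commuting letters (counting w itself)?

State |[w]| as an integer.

28

0(x) covers ∅
1(x) covers 0:x
2(b) covers 1:x
3(c) covers 2:b
4(b) covers 3:c
5(z) covers ∅
6(z) covers 5:z
7(c) covers 4:b
floor of heap: 0:x, 5:z
completions by unplaced set U, small U first (add the entries for U minus each lowest piece of U):
  |U|=1: {6}:1  {7}:1
  |U|=2: {4,7}:1  {5,6}:1  {6,7}:2
  |U|=3: {3,4,7}:1  {4,6,7}:3  {5,6,7}:3
  |U|=4: {2,3,4,7}:1  {3,4,6,7}:4  {4,5,6,7}:6
  |U|=5: {1,2,3,4,7}:1  {2,3,4,6,7}:5  {3,4,5,6,7}:10
  |U|=6: {0,1,2,3,4,7}:1  {1,2,3,4,6,7}:6  {2,3,4,5,6,7}:15
  start at 0(x): 21
  start at 5(z): 7
sum over floor = 28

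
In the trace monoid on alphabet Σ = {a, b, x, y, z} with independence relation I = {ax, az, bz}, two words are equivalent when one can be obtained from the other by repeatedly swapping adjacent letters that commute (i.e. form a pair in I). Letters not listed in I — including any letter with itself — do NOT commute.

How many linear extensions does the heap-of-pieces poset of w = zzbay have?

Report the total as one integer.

piece 0:z — minimal
piece 1:z rests on {0:z}
piece 2:b — minimal
piece 3:a rests on {2:b}
piece 4:y rests on {1:z, 3:a}
minimal pieces: {0:z, 2:b}
ways to finish when only these pieces remain (= sum over removing one remaining piece with nothing left below it):
  1 left: {4}→1
  2 left: {1,4}→1  {3,4}→1
  3 left: {0,1,4}→1  {1,3,4}→2  {2,3,4}→1
  placing 0:z first → 3 extensions
  placing 2:b first → 3 extensions
total linear extensions = 6

6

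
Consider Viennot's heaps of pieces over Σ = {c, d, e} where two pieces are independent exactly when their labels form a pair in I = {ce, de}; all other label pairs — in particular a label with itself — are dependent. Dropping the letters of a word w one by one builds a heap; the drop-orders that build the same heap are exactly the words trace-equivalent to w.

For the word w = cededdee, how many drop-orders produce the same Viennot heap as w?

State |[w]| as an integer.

#0=c has no predecessor
#1=e has no predecessor
#2=d depends on [0:c]
#3=e depends on [1:e]
#4=d depends on [2:d]
#5=d depends on [4:d]
#6=e depends on [3:e]
#7=e depends on [6:e]
sources: [0:c, 1:e]
N(rest) = Σ N(rest − s) over sources s of rest; N(one piece) = 1:
  size 1 → [5]=1  [7]=1
  size 2 → [4,5]=1  [5,7]=2  [6,7]=1
  size 3 → [2,4,5]=1  [3,6,7]=1  [4,5,7]=3  [5,6,7]=3
  size 4 → [0,2,4,5]=1  [1,3,6,7]=1  [2,4,5,7]=4  [3,5,6,7]=4  [4,5,6,7]=6
  size 5 → [0,2,4,5,7]=5  [1,3,5,6,7]=5  [2,4,5,6,7]=10  [3,4,5,6,7]=10
  size 6 → [0,2,4,5,6,7]=15  [1,3,4,5,6,7]=15  [2,3,4,5,6,7]=20
  first=0(c) contributes 35
  first=1(e) contributes 35
|[w]| = 70

70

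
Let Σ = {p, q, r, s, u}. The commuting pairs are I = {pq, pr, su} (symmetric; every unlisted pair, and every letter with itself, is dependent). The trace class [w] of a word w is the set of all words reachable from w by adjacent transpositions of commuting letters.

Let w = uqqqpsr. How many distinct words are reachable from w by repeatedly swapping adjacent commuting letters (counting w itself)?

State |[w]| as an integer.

piece 0:u — minimal
piece 1:q rests on {0:u}
piece 2:q rests on {1:q}
piece 3:q rests on {2:q}
piece 4:p rests on {0:u}
piece 5:s rests on {3:q, 4:p}
piece 6:r rests on {5:s}
minimal pieces: {0:u}
ways to finish when only these pieces remain (= sum over removing one remaining piece with nothing left below it):
  1 left: {6}→1
  2 left: {5,6}→1
  3 left: {3,5,6}→1  {4,5,6}→1
  4 left: {2,3,5,6}→1  {3,4,5,6}→2
  5 left: {1,2,3,5,6}→1  {2,3,4,5,6}→3
  placing 0:u first → 4 extensions

4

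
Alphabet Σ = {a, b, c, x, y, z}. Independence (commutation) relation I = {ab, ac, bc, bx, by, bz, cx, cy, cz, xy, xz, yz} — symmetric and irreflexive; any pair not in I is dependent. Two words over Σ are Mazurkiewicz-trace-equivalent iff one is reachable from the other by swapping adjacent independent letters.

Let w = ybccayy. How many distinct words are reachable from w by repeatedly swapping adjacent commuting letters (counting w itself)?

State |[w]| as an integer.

0(y) covers ∅
1(b) covers ∅
2(c) covers ∅
3(c) covers 2:c
4(a) covers 0:y
5(y) covers 4:a
6(y) covers 5:y
floor of heap: 0:y, 1:b, 2:c
completions by unplaced set U, small U first (add the entries for U minus each lowest piece of U):
  |U|=1: {1}:1  {3}:1  {6}:1
  |U|=2: {1,3}:2  {1,6}:2  {2,3}:1  {3,6}:2  {5,6}:1
  |U|=3: {1,2,3}:3  {1,3,6}:6  {1,5,6}:3  {2,3,6}:3  {3,5,6}:3  {4,5,6}:1
  |U|=4: {0,4,5,6}:1  {1,2,3,6}:12  {1,3,5,6}:12  {1,4,5,6}:4  {2,3,5,6}:6  {3,4,5,6}:4
  |U|=5: {0,1,4,5,6}:5  {0,3,4,5,6}:5  {1,2,3,5,6}:30  {1,3,4,5,6}:20  {2,3,4,5,6}:10
  start at 0(y): 60
  start at 1(b): 15
  start at 2(c): 30
sum over floor = 105

105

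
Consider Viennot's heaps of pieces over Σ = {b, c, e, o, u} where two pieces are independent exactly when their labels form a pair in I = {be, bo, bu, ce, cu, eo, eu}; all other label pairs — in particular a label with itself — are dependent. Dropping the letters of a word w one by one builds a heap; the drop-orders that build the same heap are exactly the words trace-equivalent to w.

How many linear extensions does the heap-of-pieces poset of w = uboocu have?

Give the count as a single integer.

piece 0:u — minimal
piece 1:b — minimal
piece 2:o rests on {0:u}
piece 3:o rests on {2:o}
piece 4:c rests on {1:b, 3:o}
piece 5:u rests on {3:o}
minimal pieces: {0:u, 1:b}
ways to finish when only these pieces remain (= sum over removing one remaining piece with nothing left below it):
  1 left: {4}→1  {5}→1
  2 left: {1,4}→1  {4,5}→2
  3 left: {1,4,5}→3  {3,4,5}→2
  4 left: {1,3,4,5}→5  {2,3,4,5}→2
  placing 0:u first → 7 extensions
  placing 1:b first → 2 extensions
total linear extensions = 9

9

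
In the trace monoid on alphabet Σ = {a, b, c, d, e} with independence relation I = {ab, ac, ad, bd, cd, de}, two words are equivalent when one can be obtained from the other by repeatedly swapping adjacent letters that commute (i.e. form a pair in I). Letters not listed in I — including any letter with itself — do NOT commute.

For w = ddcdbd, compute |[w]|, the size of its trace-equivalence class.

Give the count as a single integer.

0(d) covers ∅
1(d) covers 0:d
2(c) covers ∅
3(d) covers 1:d
4(b) covers 2:c
5(d) covers 3:d
floor of heap: 0:d, 2:c
completions by unplaced set U, small U first (add the entries for U minus each lowest piece of U):
  |U|=1: {4}:1  {5}:1
  |U|=2: {2,4}:1  {3,5}:1  {4,5}:2
  |U|=3: {1,3,5}:1  {2,4,5}:3  {3,4,5}:3
  |U|=4: {0,1,3,5}:1  {1,3,4,5}:4  {2,3,4,5}:6
  start at 0(d): 10
  start at 2(c): 5
sum over floor = 15

15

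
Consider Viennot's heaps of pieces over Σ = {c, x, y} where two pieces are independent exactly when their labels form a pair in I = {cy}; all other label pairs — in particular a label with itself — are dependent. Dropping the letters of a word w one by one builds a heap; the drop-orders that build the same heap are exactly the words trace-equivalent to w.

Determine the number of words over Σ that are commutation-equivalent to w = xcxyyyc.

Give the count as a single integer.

drop 0:x onto floor
drop 1:c onto {0:x}
drop 2:x onto {1:c}
drop 3:y onto {2:x}
drop 4:y onto {3:y}
drop 5:y onto {4:y}
drop 6:c onto {2:x}
ground layer = {0:x}
drop-orders for the pieces not yet dropped (sum over which currently-grounded one goes next):
  1 to go: {5} 1  {6} 1
  2 to go: {4,5} 1  {5,6} 2
  3 to go: {3,4,5} 1  {4,5,6} 3
  4 to go: {3,4,5,6} 4
  5 to go: {2,3,4,5,6} 4
  if 0:x drops first: 4 orders

4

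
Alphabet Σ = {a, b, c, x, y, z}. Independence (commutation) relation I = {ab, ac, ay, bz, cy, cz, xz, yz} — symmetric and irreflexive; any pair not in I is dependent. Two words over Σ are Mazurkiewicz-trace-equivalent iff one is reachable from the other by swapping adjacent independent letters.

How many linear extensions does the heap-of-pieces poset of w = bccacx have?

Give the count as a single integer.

5

#0=b has no predecessor
#1=c depends on [0:b]
#2=c depends on [1:c]
#3=a has no predecessor
#4=c depends on [2:c]
#5=x depends on [3:a, 4:c]
sources: [0:b, 3:a]
N(rest) = Σ N(rest − s) over sources s of rest; N(one piece) = 1:
  size 1 → [5]=1
  size 2 → [3,5]=1  [4,5]=1
  size 3 → [2,4,5]=1  [3,4,5]=2
  size 4 → [1,2,4,5]=1  [2,3,4,5]=3
  first=0(b) contributes 4
  first=3(a) contributes 1
|[w]| = 5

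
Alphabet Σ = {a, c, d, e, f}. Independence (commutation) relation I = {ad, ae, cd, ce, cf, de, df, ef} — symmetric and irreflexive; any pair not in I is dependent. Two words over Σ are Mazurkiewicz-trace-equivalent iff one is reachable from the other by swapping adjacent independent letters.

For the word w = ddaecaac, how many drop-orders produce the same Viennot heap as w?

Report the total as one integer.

168

drop 0:d onto floor
drop 1:d onto {0:d}
drop 2:a onto floor
drop 3:e onto floor
drop 4:c onto {2:a}
drop 5:a onto {4:c}
drop 6:a onto {5:a}
drop 7:c onto {6:a}
ground layer = {0:d, 2:a, 3:e}
drop-orders for the pieces not yet dropped (sum over which currently-grounded one goes next):
  1 to go: {1} 1  {3} 1  {7} 1
  2 to go: {0,1} 1  {1,3} 2  {1,7} 2  {3,7} 2  {6,7} 1
  3 to go: {0,1,3} 3  {0,1,7} 3  {1,3,7} 6  {1,6,7} 3  {3,6,7} 3  {5,6,7} 1
  4 to go: {0,1,3,7} 12  {0,1,6,7} 6  {1,3,6,7} 12  {1,5,6,7} 4  {3,5,6,7} 4  {4,5,6,7} 1
  5 to go: {0,1,3,6,7} 30  {0,1,5,6,7} 10  {1,3,5,6,7} 20  {1,4,5,6,7} 5  {2,4,5,6,7} 1  {3,4,5,6,7} 5
  6 to go: {0,1,3,5,6,7} 60  {0,1,4,5,6,7} 15  {1,2,4,5,6,7} 6  {1,3,4,5,6,7} 30  {2,3,4,5,6,7} 6
  if 0:d drops first: 42 orders
  if 2:a drops first: 105 orders
  if 3:e drops first: 21 orders
heap linearizations: 168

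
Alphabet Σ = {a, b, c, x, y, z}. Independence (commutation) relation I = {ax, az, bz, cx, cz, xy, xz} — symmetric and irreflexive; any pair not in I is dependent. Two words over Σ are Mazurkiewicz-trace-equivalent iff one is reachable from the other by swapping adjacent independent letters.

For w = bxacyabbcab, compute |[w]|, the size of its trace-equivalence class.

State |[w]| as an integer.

5

drop 0:b onto floor
drop 1:x onto {0:b}
drop 2:a onto {0:b}
drop 3:c onto {2:a}
drop 4:y onto {3:c}
drop 5:a onto {4:y}
drop 6:b onto {1:x, 5:a}
drop 7:b onto {6:b}
drop 8:c onto {7:b}
drop 9:a onto {8:c}
drop 10:b onto {9:a}
ground layer = {0:b}
drop-orders for the pieces not yet dropped (sum over which currently-grounded one goes next):
  1 to go: {10} 1
  2 to go: {9,10} 1
  3 to go: {8,9,10} 1
  4 to go: {7,8,9,10} 1
  5 to go: {6,7,8,9,10} 1
  6 to go: {1,6,7,8,9,10} 1  {5,6,7,8,9,10} 1
  7 to go: {1,5,6,7,8,9,10} 2  {4,5,6,7,8,9,10} 1
  8 to go: {1,4,5,6,7,8,9,10} 3  {3,4,5,6,7,8,9,10} 1
  9 to go: {1,3,4,5,6,7,8,9,10} 4  {2,3,4,5,6,7,8,9,10} 1
  if 0:b drops first: 5 orders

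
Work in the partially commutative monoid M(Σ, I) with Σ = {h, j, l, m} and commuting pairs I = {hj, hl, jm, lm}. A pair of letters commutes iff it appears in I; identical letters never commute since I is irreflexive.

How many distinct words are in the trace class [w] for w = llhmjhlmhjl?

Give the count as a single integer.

462

piece 0:l — minimal
piece 1:l rests on {0:l}
piece 2:h — minimal
piece 3:m rests on {2:h}
piece 4:j rests on {1:l}
piece 5:h rests on {3:m}
piece 6:l rests on {4:j}
piece 7:m rests on {5:h}
piece 8:h rests on {7:m}
piece 9:j rests on {6:l}
piece 10:l rests on {9:j}
minimal pieces: {0:l, 2:h}
ways to finish when only these pieces remain (= sum over removing one remaining piece with nothing left below it):
  1 left: {8}→1  {10}→1
  2 left: {7,8}→1  {8,10}→2  {9,10}→1
  3 left: {5,7,8}→1  {6,9,10}→1  {7,8,10}→3  {8,9,10}→3
  4 left: {3,5,7,8}→1  {4,6,9,10}→1  {5,7,8,10}→4  {6,8,9,10}→4  {7,8,9,10}→6
  5 left: {1,4,6,9,10}→1  {2,3,5,7,8}→1  {3,5,7,8,10}→5  {4,6,8,9,10}→5  {5,7,8,9,10}→10  {6,7,8,9,10}→10
  6 left: {0,1,4,6,9,10}→1  {1,4,6,8,9,10}→6  {2,3,5,7,8,10}→6  {3,5,7,8,9,10}→15  {4,6,7,8,9,10}→15  {5,6,7,8,9,10}→20
  7 left: {0,1,4,6,8,9,10}→7  {1,4,6,7,8,9,10}→21  {2,3,5,7,8,9,10}→21  {3,5,6,7,8,9,10}→35  {4,5,6,7,8,9,10}→35
  8 left: {0,1,4,6,7,8,9,10}→28  {1,4,5,6,7,8,9,10}→56  {2,3,5,6,7,8,9,10}→56  {3,4,5,6,7,8,9,10}→70
  9 left: {0,1,4,5,6,7,8,9,10}→84  {1,3,4,5,6,7,8,9,10}→126  {2,3,4,5,6,7,8,9,10}→126
  placing 0:l first → 252 extensions
  placing 2:h first → 210 extensions
total linear extensions = 462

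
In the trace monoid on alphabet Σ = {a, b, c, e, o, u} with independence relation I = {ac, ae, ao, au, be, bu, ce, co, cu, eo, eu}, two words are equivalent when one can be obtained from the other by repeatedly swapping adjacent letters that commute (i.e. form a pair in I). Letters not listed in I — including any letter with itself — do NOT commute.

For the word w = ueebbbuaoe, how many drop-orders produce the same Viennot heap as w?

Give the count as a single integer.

3000

#0=u has no predecessor
#1=e has no predecessor
#2=e depends on [1:e]
#3=b has no predecessor
#4=b depends on [3:b]
#5=b depends on [4:b]
#6=u depends on [0:u]
#7=a depends on [5:b]
#8=o depends on [5:b, 6:u]
#9=e depends on [2:e]
sources: [0:u, 1:e, 3:b]
N(rest) = Σ N(rest − s) over sources s of rest; N(one piece) = 1:
  size 1 → [7]=1  [8]=1  [9]=1
  size 2 → [2,9]=1  [6,8]=1  [7,8]=2  [7,9]=2  [8,9]=2
  size 3 → [0,6,8]=1  [1,2,9]=1  [2,7,9]=3  [2,8,9]=3  [5,7,8]=2  [6,7,8]=3  [6,8,9]=3  [7,8,9]=6
  size 4 → [0,6,7,8]=4  [0,6,8,9]=4  [1,2,7,9]=4  [1,2,8,9]=4  [2,6,8,9]=6  [2,7,8,9]=12  [4,5,7,8]=2  [5,6,7,8]=5  [5,7,8,9]=8  [6,7,8,9]=12
  size 5 → [0,2,6,8,9]=10  [0,5,6,7,8]=9  [0,6,7,8,9]=20  [1,2,6,8,9]=10  [1,2,7,8,9]=20  [2,5,7,8,9]=20  [2,6,7,8,9]=30  [3,4,5,7,8]=2  [4,5,6,7,8]=7  [4,5,7,8,9]=10  [5,6,7,8,9]=25
  size 6 → [0,1,2,6,8,9]=20  [0,2,6,7,8,9]=60  [0,4,5,6,7,8]=16  [0,5,6,7,8,9]=54  [1,2,5,7,8,9]=40  [1,2,6,7,8,9]=60  [2,4,5,7,8,9]=30  [2,5,6,7,8,9]=75  [3,4,5,6,7,8]=9  [3,4,5,7,8,9]=12  [4,5,6,7,8,9]=42
  size 7 → [0,1,2,6,7,8,9]=140  [0,2,5,6,7,8,9]=189  [0,3,4,5,6,7,8]=25  [0,4,5,6,7,8,9]=112  [1,2,4,5,7,8,9]=70  [1,2,5,6,7,8,9]=175  [2,3,4,5,7,8,9]=42  [2,4,5,6,7,8,9]=147  [3,4,5,6,7,8,9]=63
  size 8 → [0,1,2,5,6,7,8,9]=504  [0,2,4,5,6,7,8,9]=448  [0,3,4,5,6,7,8,9]=200  [1,2,3,4,5,7,8,9]=112  [1,2,4,5,6,7,8,9]=392  [2,3,4,5,6,7,8,9]=252
  first=0(u) contributes 756
  first=1(e) contributes 900
  first=3(b) contributes 1344
|[w]| = 3000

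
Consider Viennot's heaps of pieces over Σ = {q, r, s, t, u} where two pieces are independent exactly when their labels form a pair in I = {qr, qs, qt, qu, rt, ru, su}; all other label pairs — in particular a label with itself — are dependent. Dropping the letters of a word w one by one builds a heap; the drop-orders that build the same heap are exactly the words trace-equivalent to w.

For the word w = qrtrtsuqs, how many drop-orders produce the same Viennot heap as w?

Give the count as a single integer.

792

#0=q has no predecessor
#1=r has no predecessor
#2=t has no predecessor
#3=r depends on [1:r]
#4=t depends on [2:t]
#5=s depends on [3:r, 4:t]
#6=u depends on [4:t]
#7=q depends on [0:q]
#8=s depends on [5:s]
sources: [0:q, 1:r, 2:t]
N(rest) = Σ N(rest − s) over sources s of rest; N(one piece) = 1:
  size 1 → [6]=1  [7]=1  [8]=1
  size 2 → [0,7]=1  [5,8]=1  [6,7]=2  [6,8]=2  [7,8]=2
  size 3 → [0,6,7]=3  [0,7,8]=3  [3,5,8]=1  [5,6,8]=3  [5,7,8]=3  [6,7,8]=6
  size 4 → [0,5,7,8]=6  [0,6,7,8]=12  [1,3,5,8]=1  [3,5,6,8]=4  [3,5,7,8]=4  [4,5,6,8]=3  [5,6,7,8]=12
  size 5 → [0,3,5,7,8]=10  [0,5,6,7,8]=30  [1,3,5,6,8]=5  [1,3,5,7,8]=5  [2,4,5,6,8]=3  [3,4,5,6,8]=7  [3,5,6,7,8]=20  [4,5,6,7,8]=15
  size 6 → [0,1,3,5,7,8]=15  [0,3,5,6,7,8]=60  [0,4,5,6,7,8]=45  [1,3,4,5,6,8]=12  [1,3,5,6,7,8]=30  [2,3,4,5,6,8]=10  [2,4,5,6,7,8]=18  [3,4,5,6,7,8]=42
  size 7 → [0,1,3,5,6,7,8]=105  [0,2,4,5,6,7,8]=63  [0,3,4,5,6,7,8]=147  [1,2,3,4,5,6,8]=22  [1,3,4,5,6,7,8]=84  [2,3,4,5,6,7,8]=70
  first=0(q) contributes 176
  first=1(r) contributes 280
  first=2(t) contributes 336
|[w]| = 792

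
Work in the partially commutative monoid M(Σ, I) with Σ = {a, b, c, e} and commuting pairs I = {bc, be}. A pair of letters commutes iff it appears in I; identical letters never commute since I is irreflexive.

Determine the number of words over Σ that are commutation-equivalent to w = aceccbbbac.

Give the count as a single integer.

35

drop 0:a onto floor
drop 1:c onto {0:a}
drop 2:e onto {1:c}
drop 3:c onto {2:e}
drop 4:c onto {3:c}
drop 5:b onto {0:a}
drop 6:b onto {5:b}
drop 7:b onto {6:b}
drop 8:a onto {4:c, 7:b}
drop 9:c onto {8:a}
ground layer = {0:a}
drop-orders for the pieces not yet dropped (sum over which currently-grounded one goes next):
  1 to go: {9} 1
  2 to go: {8,9} 1
  3 to go: {4,8,9} 1  {7,8,9} 1
  4 to go: {3,4,8,9} 1  {4,7,8,9} 2  {6,7,8,9} 1
  5 to go: {2,3,4,8,9} 1  {3,4,7,8,9} 3  {4,6,7,8,9} 3  {5,6,7,8,9} 1
  6 to go: {1,2,3,4,8,9} 1  {2,3,4,7,8,9} 4  {3,4,6,7,8,9} 6  {4,5,6,7,8,9} 4
  7 to go: {1,2,3,4,7,8,9} 5  {2,3,4,6,7,8,9} 10  {3,4,5,6,7,8,9} 10
  8 to go: {1,2,3,4,6,7,8,9} 15  {2,3,4,5,6,7,8,9} 20
  if 0:a drops first: 35 orders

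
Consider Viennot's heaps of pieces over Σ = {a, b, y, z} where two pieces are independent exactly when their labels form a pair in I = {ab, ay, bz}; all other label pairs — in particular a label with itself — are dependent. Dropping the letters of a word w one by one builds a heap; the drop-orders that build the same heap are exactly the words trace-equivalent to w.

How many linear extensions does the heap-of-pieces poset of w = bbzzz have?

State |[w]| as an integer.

10

0(b) covers ∅
1(b) covers 0:b
2(z) covers ∅
3(z) covers 2:z
4(z) covers 3:z
floor of heap: 0:b, 2:z
completions by unplaced set U, small U first (add the entries for U minus each lowest piece of U):
  |U|=1: {1}:1  {4}:1
  |U|=2: {0,1}:1  {1,4}:2  {3,4}:1
  |U|=3: {0,1,4}:3  {1,3,4}:3  {2,3,4}:1
  start at 0(b): 4
  start at 2(z): 6
sum over floor = 10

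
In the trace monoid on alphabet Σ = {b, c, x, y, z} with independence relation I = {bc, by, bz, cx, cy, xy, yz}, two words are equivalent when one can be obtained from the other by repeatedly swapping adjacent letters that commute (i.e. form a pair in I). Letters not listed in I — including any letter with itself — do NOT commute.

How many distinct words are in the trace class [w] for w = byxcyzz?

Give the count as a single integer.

63

#0=b has no predecessor
#1=y has no predecessor
#2=x depends on [0:b]
#3=c has no predecessor
#4=y depends on [1:y]
#5=z depends on [2:x, 3:c]
#6=z depends on [5:z]
sources: [0:b, 1:y, 3:c]
N(rest) = Σ N(rest − s) over sources s of rest; N(one piece) = 1:
  size 1 → [4]=1  [6]=1
  size 2 → [1,4]=1  [4,6]=2  [5,6]=1
  size 3 → [1,4,6]=3  [2,5,6]=1  [3,5,6]=1  [4,5,6]=3
  size 4 → [0,2,5,6]=1  [1,4,5,6]=6  [2,3,5,6]=2  [2,4,5,6]=4  [3,4,5,6]=4
  size 5 → [0,2,3,5,6]=3  [0,2,4,5,6]=5  [1,2,4,5,6]=10  [1,3,4,5,6]=10  [2,3,4,5,6]=10
  first=0(b) contributes 30
  first=1(y) contributes 18
  first=3(c) contributes 15
|[w]| = 63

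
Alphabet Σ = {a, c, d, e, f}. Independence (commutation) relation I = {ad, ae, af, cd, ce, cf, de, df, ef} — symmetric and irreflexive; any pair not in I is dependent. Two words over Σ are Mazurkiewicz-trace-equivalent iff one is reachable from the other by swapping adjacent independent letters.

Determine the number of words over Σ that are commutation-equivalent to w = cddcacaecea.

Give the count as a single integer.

0(c) covers ∅
1(d) covers ∅
2(d) covers 1:d
3(c) covers 0:c
4(a) covers 3:c
5(c) covers 4:a
6(a) covers 5:c
7(e) covers ∅
8(c) covers 6:a
9(e) covers 7:e
10(a) covers 8:c
floor of heap: 0:c, 1:d, 7:e
completions by unplaced set U, small U first (add the entries for U minus each lowest piece of U):
  |U|=1: {2}:1  {9}:1  {10}:1
  |U|=2: {1,2}:1  {2,9}:2  {2,10}:2  {7,9}:1  {8,10}:1  {9,10}:2
  |U|=3: {1,2,9}:3  {1,2,10}:3  {2,7,9}:3  {2,8,10}:3  {2,9,10}:6  {6,8,10}:1  {7,9,10}:3  {8,9,10}:3
  |U|=4: {1,2,7,9}:6  {1,2,8,10}:6  {1,2,9,10}:12  {2,6,8,10}:4  {2,7,9,10}:12  {2,8,9,10}:12  {5,6,8,10}:1  {6,8,9,10}:4  {7,8,9,10}:6
  |U|=5: {1,2,6,8,10}:10  {1,2,7,9,10}:30  {1,2,8,9,10}:30  {2,5,6,8,10}:5  {2,6,8,9,10}:20  {2,7,8,9,10}:30  {4,5,6,8,10}:1  {5,6,8,9,10}:5  {6,7,8,9,10}:10
  |U|=6: {1,2,5,6,8,10}:15  {1,2,6,8,9,10}:60  {1,2,7,8,9,10}:90  {2,4,5,6,8,10}:6  {2,5,6,8,9,10}:30  {2,6,7,8,9,10}:60  {3,4,5,6,8,10}:1  {4,5,6,8,9,10}:6  {5,6,7,8,9,10}:15
  |U|=7: {0,3,4,5,6,8,10}:1  {1,2,4,5,6,8,10}:21  {1,2,5,6,8,9,10}:105  {1,2,6,7,8,9,10}:210  {2,3,4,5,6,8,10}:7  {2,4,5,6,8,9,10}:42  {2,5,6,7,8,9,10}:105  {3,4,5,6,8,9,10}:7  {4,5,6,7,8,9,10}:21
  |U|=8: {0,2,3,4,5,6,8,10}:8  {0,3,4,5,6,8,9,10}:8  {1,2,3,4,5,6,8,10}:28  {1,2,4,5,6,8,9,10}:168  {1,2,5,6,7,8,9,10}:420  {2,3,4,5,6,8,9,10}:56  {2,4,5,6,7,8,9,10}:168  {3,4,5,6,7,8,9,10}:28
  |U|=9: {0,1,2,3,4,5,6,8,10}:36  {0,2,3,4,5,6,8,9,10}:72  {0,3,4,5,6,7,8,9,10}:36  {1,2,3,4,5,6,8,9,10}:252  {1,2,4,5,6,7,8,9,10}:756  {2,3,4,5,6,7,8,9,10}:252
  start at 0(c): 1260
  start at 1(d): 360
  start at 7(e): 360
sum over floor = 1980

1980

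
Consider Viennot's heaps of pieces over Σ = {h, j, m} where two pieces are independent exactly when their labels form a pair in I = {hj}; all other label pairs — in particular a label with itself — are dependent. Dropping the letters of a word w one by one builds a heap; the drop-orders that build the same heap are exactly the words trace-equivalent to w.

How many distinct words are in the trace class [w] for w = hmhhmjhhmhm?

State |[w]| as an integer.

0(h) covers ∅
1(m) covers 0:h
2(h) covers 1:m
3(h) covers 2:h
4(m) covers 3:h
5(j) covers 4:m
6(h) covers 4:m
7(h) covers 6:h
8(m) covers 5:j, 7:h
9(h) covers 8:m
10(m) covers 9:h
floor of heap: 0:h
completions by unplaced set U, small U first (add the entries for U minus each lowest piece of U):
  |U|=1: {10}:1
  |U|=2: {9,10}:1
  |U|=3: {8,9,10}:1
  |U|=4: {5,8,9,10}:1  {7,8,9,10}:1
  |U|=5: {5,7,8,9,10}:2  {6,7,8,9,10}:1
  |U|=6: {5,6,7,8,9,10}:3
  |U|=7: {4,5,6,7,8,9,10}:3
  |U|=8: {3,4,5,6,7,8,9,10}:3
  |U|=9: {2,3,4,5,6,7,8,9,10}:3
  start at 0(h): 3

3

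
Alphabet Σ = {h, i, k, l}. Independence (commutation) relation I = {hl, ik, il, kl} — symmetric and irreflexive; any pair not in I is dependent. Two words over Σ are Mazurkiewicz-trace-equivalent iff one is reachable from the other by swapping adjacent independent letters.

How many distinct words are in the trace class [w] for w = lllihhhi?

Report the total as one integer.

#0=l has no predecessor
#1=l depends on [0:l]
#2=l depends on [1:l]
#3=i has no predecessor
#4=h depends on [3:i]
#5=h depends on [4:h]
#6=h depends on [5:h]
#7=i depends on [6:h]
sources: [0:l, 3:i]
N(rest) = Σ N(rest − s) over sources s of rest; N(one piece) = 1:
  size 1 → [2]=1  [7]=1
  size 2 → [1,2]=1  [2,7]=2  [6,7]=1
  size 3 → [0,1,2]=1  [1,2,7]=3  [2,6,7]=3  [5,6,7]=1
  size 4 → [0,1,2,7]=4  [1,2,6,7]=6  [2,5,6,7]=4  [4,5,6,7]=1
  size 5 → [0,1,2,6,7]=10  [1,2,5,6,7]=10  [2,4,5,6,7]=5  [3,4,5,6,7]=1
  size 6 → [0,1,2,5,6,7]=20  [1,2,4,5,6,7]=15  [2,3,4,5,6,7]=6
  first=0(l) contributes 21
  first=3(i) contributes 35
|[w]| = 56

56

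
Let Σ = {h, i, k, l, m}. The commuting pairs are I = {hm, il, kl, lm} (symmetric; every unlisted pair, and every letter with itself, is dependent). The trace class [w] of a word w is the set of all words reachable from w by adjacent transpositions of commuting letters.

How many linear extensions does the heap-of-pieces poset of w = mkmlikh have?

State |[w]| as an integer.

drop 0:m onto floor
drop 1:k onto {0:m}
drop 2:m onto {1:k}
drop 3:l onto floor
drop 4:i onto {2:m}
drop 5:k onto {4:i}
drop 6:h onto {3:l, 5:k}
ground layer = {0:m, 3:l}
drop-orders for the pieces not yet dropped (sum over which currently-grounded one goes next):
  1 to go: {6} 1
  2 to go: {3,6} 1  {5,6} 1
  3 to go: {3,5,6} 2  {4,5,6} 1
  4 to go: {2,4,5,6} 1  {3,4,5,6} 3
  5 to go: {1,2,4,5,6} 1  {2,3,4,5,6} 4
  if 0:m drops first: 5 orders
  if 3:l drops first: 1 orders
heap linearizations: 6

6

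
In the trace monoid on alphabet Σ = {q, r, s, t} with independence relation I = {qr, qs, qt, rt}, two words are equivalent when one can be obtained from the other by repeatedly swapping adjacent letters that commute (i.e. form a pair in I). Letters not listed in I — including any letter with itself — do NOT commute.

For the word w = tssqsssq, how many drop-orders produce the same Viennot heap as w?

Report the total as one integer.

drop 0:t onto floor
drop 1:s onto {0:t}
drop 2:s onto {1:s}
drop 3:q onto floor
drop 4:s onto {2:s}
drop 5:s onto {4:s}
drop 6:s onto {5:s}
drop 7:q onto {3:q}
ground layer = {0:t, 3:q}
drop-orders for the pieces not yet dropped (sum over which currently-grounded one goes next):
  1 to go: {6} 1  {7} 1
  2 to go: {3,7} 1  {5,6} 1  {6,7} 2
  3 to go: {3,6,7} 3  {4,5,6} 1  {5,6,7} 3
  4 to go: {2,4,5,6} 1  {3,5,6,7} 6  {4,5,6,7} 4
  5 to go: {1,2,4,5,6} 1  {2,4,5,6,7} 5  {3,4,5,6,7} 10
  6 to go: {0,1,2,4,5,6} 1  {1,2,4,5,6,7} 6  {2,3,4,5,6,7} 15
  if 0:t drops first: 21 orders
  if 3:q drops first: 7 orders
heap linearizations: 28

28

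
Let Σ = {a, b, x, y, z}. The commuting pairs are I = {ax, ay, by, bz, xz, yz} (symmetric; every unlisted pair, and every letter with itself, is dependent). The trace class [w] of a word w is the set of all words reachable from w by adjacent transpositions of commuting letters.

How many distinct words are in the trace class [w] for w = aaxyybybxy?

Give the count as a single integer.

drop 0:a onto floor
drop 1:a onto {0:a}
drop 2:x onto floor
drop 3:y onto {2:x}
drop 4:y onto {3:y}
drop 5:b onto {1:a, 2:x}
drop 6:y onto {4:y}
drop 7:b onto {5:b}
drop 8:x onto {6:y, 7:b}
drop 9:y onto {8:x}
ground layer = {0:a, 2:x}
drop-orders for the pieces not yet dropped (sum over which currently-grounded one goes next):
  1 to go: {9} 1
  2 to go: {8,9} 1
  3 to go: {6,8,9} 1  {7,8,9} 1
  4 to go: {4,6,8,9} 1  {5,7,8,9} 1  {6,7,8,9} 2
  5 to go: {1,5,7,8,9} 1  {3,4,6,8,9} 1  {4,6,7,8,9} 3  {5,6,7,8,9} 3
  6 to go: {0,1,5,7,8,9} 1  {1,5,6,7,8,9} 4  {3,4,6,7,8,9} 4  {4,5,6,7,8,9} 6
  7 to go: {0,1,5,6,7,8,9} 5  {1,4,5,6,7,8,9} 10  {3,4,5,6,7,8,9} 10
  8 to go: {0,1,4,5,6,7,8,9} 15  {1,3,4,5,6,7,8,9} 20  {2,3,4,5,6,7,8,9} 10
  if 0:a drops first: 30 orders
  if 2:x drops first: 35 orders
heap linearizations: 65

65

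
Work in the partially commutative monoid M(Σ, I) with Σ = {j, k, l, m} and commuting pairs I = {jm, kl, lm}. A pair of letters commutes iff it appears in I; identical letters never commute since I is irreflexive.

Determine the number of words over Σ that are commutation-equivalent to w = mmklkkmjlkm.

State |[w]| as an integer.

0(m) covers ∅
1(m) covers 0:m
2(k) covers 1:m
3(l) covers ∅
4(k) covers 2:k
5(k) covers 4:k
6(m) covers 5:k
7(j) covers 3:l, 5:k
8(l) covers 7:j
9(k) covers 6:m, 7:j
10(m) covers 9:k
floor of heap: 0:m, 3:l
completions by unplaced set U, small U first (add the entries for U minus each lowest piece of U):
  |U|=1: {8}:1  {10}:1
  |U|=2: {8,10}:2  {9,10}:1
  |U|=3: {6,9,10}:1  {8,9,10}:3
  |U|=4: {6,8,9,10}:4  {7,8,9,10}:3
  |U|=5: {3,7,8,9,10}:3  {6,7,8,9,10}:7
  |U|=6: {3,6,7,8,9,10}:10  {5,6,7,8,9,10}:7
  |U|=7: {3,5,6,7,8,9,10}:17  {4,5,6,7,8,9,10}:7
  |U|=8: {2,4,5,6,7,8,9,10}:7  {3,4,5,6,7,8,9,10}:24
  |U|=9: {1,2,4,5,6,7,8,9,10}:7  {2,3,4,5,6,7,8,9,10}:31
  start at 0(m): 38
  start at 3(l): 7
sum over floor = 45

45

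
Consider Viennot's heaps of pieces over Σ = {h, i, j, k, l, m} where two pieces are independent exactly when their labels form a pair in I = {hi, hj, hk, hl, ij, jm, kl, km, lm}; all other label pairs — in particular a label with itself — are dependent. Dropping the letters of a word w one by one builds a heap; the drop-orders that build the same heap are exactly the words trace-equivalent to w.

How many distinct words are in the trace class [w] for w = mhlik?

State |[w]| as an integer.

piece 0:m — minimal
piece 1:h rests on {0:m}
piece 2:l — minimal
piece 3:i rests on {0:m, 2:l}
piece 4:k rests on {3:i}
minimal pieces: {0:m, 2:l}
ways to finish when only these pieces remain (= sum over removing one remaining piece with nothing left below it):
  1 left: {1}→1  {4}→1
  2 left: {1,4}→2  {3,4}→1
  3 left: {1,3,4}→3  {2,3,4}→1
  placing 0:m first → 4 extensions
  placing 2:l first → 3 extensions
total linear extensions = 7

7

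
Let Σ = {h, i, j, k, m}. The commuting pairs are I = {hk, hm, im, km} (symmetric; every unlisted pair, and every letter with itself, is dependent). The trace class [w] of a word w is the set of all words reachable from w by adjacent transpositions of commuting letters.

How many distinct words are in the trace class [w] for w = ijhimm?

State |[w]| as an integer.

0(i) covers ∅
1(j) covers 0:i
2(h) covers 1:j
3(i) covers 2:h
4(m) covers 1:j
5(m) covers 4:m
floor of heap: 0:i
completions by unplaced set U, small U first (add the entries for U minus each lowest piece of U):
  |U|=1: {3}:1  {5}:1
  |U|=2: {2,3}:1  {3,5}:2  {4,5}:1
  |U|=3: {2,3,5}:3  {3,4,5}:3
  |U|=4: {2,3,4,5}:6
  start at 0(i): 6

6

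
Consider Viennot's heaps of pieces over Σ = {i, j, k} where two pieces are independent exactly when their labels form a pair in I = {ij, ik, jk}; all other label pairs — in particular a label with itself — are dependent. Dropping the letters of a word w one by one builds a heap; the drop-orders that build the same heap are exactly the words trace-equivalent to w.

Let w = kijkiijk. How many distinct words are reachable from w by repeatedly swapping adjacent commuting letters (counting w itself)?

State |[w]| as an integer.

560

drop 0:k onto floor
drop 1:i onto floor
drop 2:j onto floor
drop 3:k onto {0:k}
drop 4:i onto {1:i}
drop 5:i onto {4:i}
drop 6:j onto {2:j}
drop 7:k onto {3:k}
ground layer = {0:k, 1:i, 2:j}
drop-orders for the pieces not yet dropped (sum over which currently-grounded one goes next):
  1 to go: {5} 1  {6} 1  {7} 1
  2 to go: {2,6} 1  {3,7} 1  {4,5} 1  {5,6} 2  {5,7} 2  {6,7} 2
  3 to go: {0,3,7} 1  {1,4,5} 1  {2,5,6} 3  {2,6,7} 3  {3,5,7} 3  {3,6,7} 3  {4,5,6} 3  {4,5,7} 3  {5,6,7} 6
  4 to go: {0,3,5,7} 4  {0,3,6,7} 4  {1,4,5,6} 4  {1,4,5,7} 4  {2,3,6,7} 6  {2,4,5,6} 6  {2,5,6,7} 12  {3,4,5,7} 6  {3,5,6,7} 12  {4,5,6,7} 12
  5 to go: {0,2,3,6,7} 10  {0,3,4,5,7} 10  {0,3,5,6,7} 20  {1,2,4,5,6} 10  {1,3,4,5,7} 10  {1,4,5,6,7} 20  {2,3,5,6,7} 30  {2,4,5,6,7} 30  {3,4,5,6,7} 30
  6 to go: {0,1,3,4,5,7} 20  {0,2,3,5,6,7} 60  {0,3,4,5,6,7} 60  {1,2,4,5,6,7} 60  {1,3,4,5,6,7} 60  {2,3,4,5,6,7} 90
  if 0:k drops first: 210 orders
  if 1:i drops first: 210 orders
  if 2:j drops first: 140 orders
heap linearizations: 560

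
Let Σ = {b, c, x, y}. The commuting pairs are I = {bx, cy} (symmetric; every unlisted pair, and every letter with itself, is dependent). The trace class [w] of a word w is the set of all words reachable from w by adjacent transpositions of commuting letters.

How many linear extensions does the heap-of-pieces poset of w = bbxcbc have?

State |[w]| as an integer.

3

0(b) covers ∅
1(b) covers 0:b
2(x) covers ∅
3(c) covers 1:b, 2:x
4(b) covers 3:c
5(c) covers 4:b
floor of heap: 0:b, 2:x
completions by unplaced set U, small U first (add the entries for U minus each lowest piece of U):
  |U|=1: {5}:1
  |U|=2: {4,5}:1
  |U|=3: {3,4,5}:1
  |U|=4: {1,3,4,5}:1  {2,3,4,5}:1
  start at 0(b): 2
  start at 2(x): 1
sum over floor = 3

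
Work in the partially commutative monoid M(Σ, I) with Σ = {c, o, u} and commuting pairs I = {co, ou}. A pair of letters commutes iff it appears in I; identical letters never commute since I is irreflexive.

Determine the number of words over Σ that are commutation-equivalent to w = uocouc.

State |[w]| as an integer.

0(u) covers ∅
1(o) covers ∅
2(c) covers 0:u
3(o) covers 1:o
4(u) covers 2:c
5(c) covers 4:u
floor of heap: 0:u, 1:o
completions by unplaced set U, small U first (add the entries for U minus each lowest piece of U):
  |U|=1: {3}:1  {5}:1
  |U|=2: {1,3}:1  {3,5}:2  {4,5}:1
  |U|=3: {1,3,5}:3  {2,4,5}:1  {3,4,5}:3
  |U|=4: {0,2,4,5}:1  {1,3,4,5}:6  {2,3,4,5}:4
  start at 0(u): 10
  start at 1(o): 5
sum over floor = 15

15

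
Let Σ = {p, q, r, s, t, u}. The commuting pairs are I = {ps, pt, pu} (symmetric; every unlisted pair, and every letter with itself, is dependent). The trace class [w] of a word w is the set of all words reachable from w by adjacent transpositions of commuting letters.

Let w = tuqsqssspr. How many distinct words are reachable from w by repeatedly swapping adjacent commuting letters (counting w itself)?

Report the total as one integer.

#0=t has no predecessor
#1=u depends on [0:t]
#2=q depends on [1:u]
#3=s depends on [2:q]
#4=q depends on [3:s]
#5=s depends on [4:q]
#6=s depends on [5:s]
#7=s depends on [6:s]
#8=p depends on [4:q]
#9=r depends on [7:s, 8:p]
sources: [0:t]
N(rest) = Σ N(rest − s) over sources s of rest; N(one piece) = 1:
  size 1 → [9]=1
  size 2 → [7,9]=1  [8,9]=1
  size 3 → [6,7,9]=1  [7,8,9]=2
  size 4 → [5,6,7,9]=1  [6,7,8,9]=3
  size 5 → [5,6,7,8,9]=4
  size 6 → [4,5,6,7,8,9]=4
  size 7 → [3,4,5,6,7,8,9]=4
  size 8 → [2,3,4,5,6,7,8,9]=4
  first=0(t) contributes 4

4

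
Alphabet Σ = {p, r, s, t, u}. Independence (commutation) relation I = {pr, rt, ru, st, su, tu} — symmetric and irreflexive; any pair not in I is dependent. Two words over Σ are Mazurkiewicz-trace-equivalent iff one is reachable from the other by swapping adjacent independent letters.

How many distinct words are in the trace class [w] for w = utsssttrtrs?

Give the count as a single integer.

2310

piece 0:u — minimal
piece 1:t — minimal
piece 2:s — minimal
piece 3:s rests on {2:s}
piece 4:s rests on {3:s}
piece 5:t rests on {1:t}
piece 6:t rests on {5:t}
piece 7:r rests on {4:s}
piece 8:t rests on {6:t}
piece 9:r rests on {7:r}
piece 10:s rests on {9:r}
minimal pieces: {0:u, 1:t, 2:s}
ways to finish when only these pieces remain (= sum over removing one remaining piece with nothing left below it):
  1 left: {0}→1  {8}→1  {10}→1
  2 left: {0,8}→2  {0,10}→2  {6,8}→1  {8,10}→2  {9,10}→1
  3 left: {0,6,8}→3  {0,8,10}→6  {0,9,10}→3  {5,6,8}→1  {6,8,10}→3  {7,9,10}→1  {8,9,10}→3
  4 left: {0,5,6,8}→4  {0,6,8,10}→12  {0,7,9,10}→4  {0,8,9,10}→12  {1,5,6,8}→1  {4,7,9,10}→1  {5,6,8,10}→4  {6,8,9,10}→6  {7,8,9,10}→4
  5 left: {0,1,5,6,8}→5  {0,4,7,9,10}→5  {0,5,6,8,10}→20  {0,6,8,9,10}→30  {0,7,8,9,10}→20  {1,5,6,8,10}→5  {3,4,7,9,10}→1  {4,7,8,9,10}→5  {5,6,8,9,10}→10  {6,7,8,9,10}→10
  6 left: {0,1,5,6,8,10}→30  {0,3,4,7,9,10}→6  {0,4,7,8,9,10}→30  {0,5,6,8,9,10}→60  {0,6,7,8,9,10}→60  {1,5,6,8,9,10}→15  {2,3,4,7,9,10}→1  {3,4,7,8,9,10}→6  {4,6,7,8,9,10}→15  {5,6,7,8,9,10}→20
  7 left: {0,1,5,6,8,9,10}→105  {0,2,3,4,7,9,10}→7  {0,3,4,7,8,9,10}→42  {0,4,6,7,8,9,10}→105  {0,5,6,7,8,9,10}→140  {1,5,6,7,8,9,10}→35  {2,3,4,7,8,9,10}→7  {3,4,6,7,8,9,10}→21  {4,5,6,7,8,9,10}→35
  8 left: {0,1,5,6,7,8,9,10}→280  {0,2,3,4,7,8,9,10}→56  {0,3,4,6,7,8,9,10}→168  {0,4,5,6,7,8,9,10}→280  {1,4,5,6,7,8,9,10}→70  {2,3,4,6,7,8,9,10}→28  {3,4,5,6,7,8,9,10}→56
  9 left: {0,1,4,5,6,7,8,9,10}→630  {0,2,3,4,6,7,8,9,10}→252  {0,3,4,5,6,7,8,9,10}→504  {1,3,4,5,6,7,8,9,10}→126  {2,3,4,5,6,7,8,9,10}→84
  placing 0:u first → 210 extensions
  placing 1:t first → 840 extensions
  placing 2:s first → 1260 extensions
total linear extensions = 2310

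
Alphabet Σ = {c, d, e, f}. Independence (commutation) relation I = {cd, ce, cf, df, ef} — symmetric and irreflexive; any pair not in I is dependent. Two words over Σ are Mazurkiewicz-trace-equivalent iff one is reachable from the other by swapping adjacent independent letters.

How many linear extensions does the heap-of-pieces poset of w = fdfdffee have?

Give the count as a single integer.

70

piece 0:f — minimal
piece 1:d — minimal
piece 2:f rests on {0:f}
piece 3:d rests on {1:d}
piece 4:f rests on {2:f}
piece 5:f rests on {4:f}
piece 6:e rests on {3:d}
piece 7:e rests on {6:e}
minimal pieces: {0:f, 1:d}
ways to finish when only these pieces remain (= sum over removing one remaining piece with nothing left below it):
  1 left: {5}→1  {7}→1
  2 left: {4,5}→1  {5,7}→2  {6,7}→1
  3 left: {2,4,5}→1  {3,6,7}→1  {4,5,7}→3  {5,6,7}→3
  4 left: {0,2,4,5}→1  {1,3,6,7}→1  {2,4,5,7}→4  {3,5,6,7}→4  {4,5,6,7}→6
  5 left: {0,2,4,5,7}→5  {1,3,5,6,7}→5  {2,4,5,6,7}→10  {3,4,5,6,7}→10
  6 left: {0,2,4,5,6,7}→15  {1,3,4,5,6,7}→15  {2,3,4,5,6,7}→20
  placing 0:f first → 35 extensions
  placing 1:d first → 35 extensions
total linear extensions = 70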